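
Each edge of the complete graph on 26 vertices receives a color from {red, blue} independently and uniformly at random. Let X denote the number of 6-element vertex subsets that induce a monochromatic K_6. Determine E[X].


Let X = Σ_S X_S over the C(26, 6) = 230230 subsets S of size 6, where X_S = 1 if the K_6 on S is monochromatic.
For a fixed S, the K_6 on S has C(6, 2) = 15 edges. P[all 15 edges red] = (1/2)^15, and likewise for blue, so P[monochromatic] = 2·(1/2)^15 = 2^{1 − 15} = 1/16384.
By linearity: E[X] = C(26, 6) · 2^{1 − 15} = 230230 · 1/16384 = 115115/8192.
Numerically: E[X] ≈ 14.05212.

E[X] = C(26,6)·2^(1−C(6,2)) = 115115/8192 ≈ 14.05212.


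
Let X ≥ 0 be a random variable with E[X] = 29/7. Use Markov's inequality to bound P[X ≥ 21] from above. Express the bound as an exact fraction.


μ = E[X] = 29/7, a = 21.
Markov: P[X ≥ 21] ≤ μ/a = (29/7)/21 = 29/147.
Numerically: ≈ 0.197.
(Since a = 21 > μ = 4.143, the bound 29/147 is < 1 and informative.)

P[X ≥ 21] ≤ 29/147 ≈ 0.197.


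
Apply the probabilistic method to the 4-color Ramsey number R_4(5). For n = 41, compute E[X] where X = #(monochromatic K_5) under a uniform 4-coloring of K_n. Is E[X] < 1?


E[X] = C(41, 5) · 4^{1 − 10} = 749398 · 4^{−9} = 749398/262144.
As a reduced fraction: E[X] = 374699/131072 ≈ 2.8587265.
Is E[X] < 1? NO.
Since E[X] ≥ 1, the first-moment bound is inconclusive at n = 41; it does NOT by itself certify R_4(5) > 41.

E[X] = 374699/131072 ≈ 2.8587265; E[X] ≥ 1; first-moment method inconclusive here.


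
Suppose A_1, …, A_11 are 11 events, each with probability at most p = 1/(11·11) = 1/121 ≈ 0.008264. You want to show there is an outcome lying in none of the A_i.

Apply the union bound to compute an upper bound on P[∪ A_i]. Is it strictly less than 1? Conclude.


Union bound: P[∪_{i=1}^{11} A_i] ≤ Σ_i P[A_i] ≤ 11·p = 11·(1/121) = 1/11.
Numerically: 1/11 ≈ 0.090909.
Is 1/11 < 1? YES.
Since P[∪ A_i] ≤ 1/11 < 1, the complement has P[∩ A_i^c] ≥ 1 − 1/11 = 10/11 > 0, so some outcome avoids every A_i.

11·p = 1/11 ≈ 0.090909; existence CERTIFIED by the union bound.


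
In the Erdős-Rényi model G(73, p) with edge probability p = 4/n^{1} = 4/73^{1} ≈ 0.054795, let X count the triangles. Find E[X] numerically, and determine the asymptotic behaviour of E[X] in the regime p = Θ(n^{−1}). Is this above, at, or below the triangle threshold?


Number of potential triangles: C(73, 3) = 62196.
Each occurs with probability p³ ≈ (0.054795)³ ≈ 1.6451723e-04.
By linearity: E[X] = C(73, 3)·p³ ≈ 62196 · 1.6451723e-04 ≈ 10.23231.
Here α = 1, so p = 4/n is exactly at the triangle threshold p ~ 1/n. Asymptotically E[X] → c³/6 = 4³/6 = 32/3 ≈ 10.66667, a bounded constant. In this regime the triangle count is asymptotically Poisson(c³/6).

E[X] ≈ 10.23231; in regime p = Θ(1/n^{1}) E[X] stays bounded (at the triangle threshold p ~ 1/n).


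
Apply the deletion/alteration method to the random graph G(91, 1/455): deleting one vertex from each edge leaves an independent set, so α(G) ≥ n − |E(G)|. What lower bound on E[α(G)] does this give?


E[|E(G)|] = C(91, 2)·p = 4095 · (1/455) = 9.
E[α(G)] ≥ n − E[|E(G)|] = 91 − 9 = 82.
Numerically: ≈ 82.00000.
(This is only a lower bound; the true E[α(G)] may be larger.)

E[α(G)] ≥ 82 ≈ 82.00000.


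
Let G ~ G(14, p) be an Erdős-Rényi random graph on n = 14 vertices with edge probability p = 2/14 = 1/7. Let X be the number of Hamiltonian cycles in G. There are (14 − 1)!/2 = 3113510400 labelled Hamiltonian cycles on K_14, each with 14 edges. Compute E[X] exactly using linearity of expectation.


K_14 has (14 − 1)!/2 = 3113510400 labelled Hamiltonian cycles.
For each such Hamiltonian cycle H, let X_H = 1 if all 14 edges of H are present in G. Then P[X_H = 1] = p^{14} = (1/7)^{14} = 1/678223072849.
By linearity of expectation: E[X] = Σ_H E[X_H] = 3113510400 · p^{14} = 3113510400 · 1/678223072849 = 444787200/96889010407.
Numerically: E[X] ≈ 0.00459069.

E[X] = 3113510400 · (1/7)^{14} = 444787200/96889010407 ≈ 0.00459069.


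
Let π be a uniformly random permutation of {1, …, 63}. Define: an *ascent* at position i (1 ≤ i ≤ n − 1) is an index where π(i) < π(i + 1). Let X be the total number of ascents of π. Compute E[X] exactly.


Write X = Σ X_I over i = 1, …, 62, with X_I the indicator of one ascent.
There are 62 indicators.
For each fixed i, the pair (π(i), π(i+1)) is a uniformly random ordered pair of distinct values from {1, …, 63}; by symmetry P[π(i) < π(i+1)] = 1/2.
By linearity: E[X] = 62 · (1/2) = (63 − 1) · (1/2) = 31 ≈ 31.0000.

E[X] = 31 = 31.0000.


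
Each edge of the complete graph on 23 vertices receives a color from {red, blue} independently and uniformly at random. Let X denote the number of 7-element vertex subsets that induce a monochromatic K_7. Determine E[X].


Let X = Σ_S X_S over the C(23, 7) = 245157 subsets S of size 7, where X_S = 1 if the K_7 on S is monochromatic.
For a fixed S, the K_7 on S has C(7, 2) = 21 edges. P[all 21 edges red] = (1/2)^21, and likewise for blue, so P[monochromatic] = 2·(1/2)^21 = 2^{1 − 21} = 1/1048576.
By linearity of expectation: E[X] = C(23, 7) · 2^{1 − 21} = 245157 · 1/1048576 = 245157/1048576.
Numerically: E[X] ≈ 0.23380.

E[X] = C(23,7)·2^(1−C(7,2)) = 245157/1048576 ≈ 0.23380.


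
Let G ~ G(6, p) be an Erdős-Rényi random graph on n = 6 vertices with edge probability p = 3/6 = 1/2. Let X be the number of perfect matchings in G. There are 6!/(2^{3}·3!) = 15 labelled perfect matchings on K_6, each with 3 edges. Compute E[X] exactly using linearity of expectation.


K_6 has 6!/(2^{3}·3!) = 15 labelled perfect matchings.
For each such perfect matching H, let X_H = 1 if all 3 edges of H are present in G. Then P[X_H = 1] = p^{3} = (1/2)^{3} = 1/8.
By linearity: E[X] = Σ_H E[X_H] = 15 · p^{3} = 15 · 1/8 = 15/8.
Numerically: E[X] ≈ 1.875.

E[X] = 15 · (1/2)^{3} = 15/8 ≈ 1.875.


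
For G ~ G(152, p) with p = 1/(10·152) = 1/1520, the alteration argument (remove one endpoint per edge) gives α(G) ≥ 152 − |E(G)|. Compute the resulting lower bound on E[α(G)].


E[|E(G)|] = C(152, 2)·p = 11476 · (1/1520) = 151/20.
E[α(G)] ≥ n − E[|E(G)|] = 152 − 151/20 = 2889/20.
Numerically: ≈ 144.45000.
(This is only a lower bound; the true E[α(G)] may be larger.)

E[α(G)] ≥ 2889/20 ≈ 144.45000.


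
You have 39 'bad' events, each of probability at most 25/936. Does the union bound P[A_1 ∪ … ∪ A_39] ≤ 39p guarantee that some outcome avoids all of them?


Union bound: P[∪_{i=1}^{39} A_i] ≤ Σ_i P[A_i] ≤ 39·p = 39·(25/936) = 25/24.
Numerically: 25/24 ≈ 1.0417.
Is 25/24 < 1? NO.
Since the bound 25/24 is ≥ 1, the union bound is uninformative here; it does NOT by itself certify existence.

39·p = 25/24 ≈ 1.0417; existence NOT certified by the union bound.


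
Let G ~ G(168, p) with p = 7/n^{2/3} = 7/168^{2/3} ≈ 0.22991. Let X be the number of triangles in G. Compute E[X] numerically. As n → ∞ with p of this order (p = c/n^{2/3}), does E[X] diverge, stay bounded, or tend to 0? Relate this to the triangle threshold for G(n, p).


Number of potential triangles: C(168, 3) = 776216.
Each occurs with probability p³ ≈ (0.22991)³ ≈ 1.21527778e-02.
By linearity: E[X] = C(168, 3)·p³ ≈ 776216 · 1.21527778e-02 ≈ 9433.180556.
Since α = 2/3 < 1, p = c/n^{2/3} ≫ 1/n is above the triangle threshold p ~ 1/n. Asymptotically E[X] ~ (c³/6)·n^{3(1−α)} = (7³/6)·n^{1} → ∞; triangles are abundant w.h.p.

E[X] ≈ 9433.180556; in regime p = Θ(1/n^{2/3}) E[X] diverges (above the triangle threshold p ~ 1/n).


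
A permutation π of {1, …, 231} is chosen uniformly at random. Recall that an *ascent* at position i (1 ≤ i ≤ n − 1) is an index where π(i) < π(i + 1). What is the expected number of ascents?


Write X = Σ X_I over i = 1, …, 230, with X_I the indicator of one ascent.
There are 230 indicators.
For each fixed i, the pair (π(i), π(i+1)) is a uniformly random ordered pair of distinct values from {1, …, 231}; by symmetry P[π(i) < π(i+1)] = 1/2.
By linearity: E[X] = 230 · (1/2) = (231 − 1) · (1/2) = 115 ≈ 115.00000.

E[X] = 115 = 115.00000.


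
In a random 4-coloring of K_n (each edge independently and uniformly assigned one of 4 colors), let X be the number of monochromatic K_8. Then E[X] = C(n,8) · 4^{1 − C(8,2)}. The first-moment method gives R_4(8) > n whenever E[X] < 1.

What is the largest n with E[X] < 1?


We need C(n, 8) · 4^{1 − 28} < 1, i.e. C(n, 8) < 4^{28 − 1} = 18014398509481984.
Check values of n near the boundary:
  n = 403: C(403, 8) = 16090020602228430; 16090020602228430 < 18014398509481984? YES
  n = 404: C(404, 8) = 16415071523485570; 16415071523485570 < 18014398509481984? YES
  n = 405: C(405, 8) = 16745853821188050; 16745853821188050 < 18014398509481984? YES
  n = 406: C(406, 8) = 17082453897995850; 17082453897995850 < 18014398509481984? YES
  n = 407: C(407, 8) = 17424959239309050; 17424959239309050 < 18014398509481984? YES
  n = 408: C(408, 8) = 17773458424095231; 17773458424095231 < 18014398509481984? YES
  n = 409: C(409, 8) = 18128041135797879; 18128041135797879 < 18014398509481984? NO
The largest n with C(n, 8) < 18014398509481984 is n = 408 (where E[X] = 17773458424095231/18014398509481984 ≈ 0.986625). Hence R_4(8) > 408, i.e. R_4(8) ≥ 409.

Largest n = 408; hence R_4(8) > 408.


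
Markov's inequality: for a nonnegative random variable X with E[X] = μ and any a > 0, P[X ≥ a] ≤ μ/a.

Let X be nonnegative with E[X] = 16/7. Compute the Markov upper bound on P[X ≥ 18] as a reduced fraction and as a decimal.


μ = E[X] = 16/7, a = 18.
Markov: P[X ≥ 18] ≤ μ/a = (16/7)/18 = 8/63.
Numerically: ≈ 0.1270.
(Since a = 18 > μ = 2.2857, the bound 8/63 is < 1 and informative.)

P[X ≥ 18] ≤ 8/63 ≈ 0.1270.


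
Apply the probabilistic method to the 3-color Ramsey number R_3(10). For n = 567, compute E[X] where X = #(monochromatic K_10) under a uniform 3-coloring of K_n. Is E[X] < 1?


E[X] = C(567, 10) · 3^{1 − 45} = 873787071273467749398 · 3^{−44} = 873787071273467749398/984770902183611232881.
As a reduced fraction: E[X] = 10787494707079848758/12157665459056928801 ≈ 0.88730.
Is E[X] < 1? YES.
Since E[X] < 1, there exists a 3-coloring of K_{567} with no monochromatic K_10; hence R_3(10) > 567.

E[X] = 10787494707079848758/12157665459056928801 ≈ 0.88730; E[X] < 1, so R_3(10) > 567.


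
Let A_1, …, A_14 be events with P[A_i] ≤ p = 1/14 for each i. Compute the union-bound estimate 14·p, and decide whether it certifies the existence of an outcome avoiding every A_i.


Union bound: P[∪_{i=1}^{14} A_i] ≤ Σ_i P[A_i] ≤ 14·p = 14·(1/14) = 1.
Numerically: 1 ≈ 1.0000000.
Is 1 < 1? NO.
Since the bound 1 is ≥ 1, the union bound is uninformative here; it does NOT by itself certify existence.

14·p = 1 ≈ 1.0000000; existence NOT certified by the union bound.


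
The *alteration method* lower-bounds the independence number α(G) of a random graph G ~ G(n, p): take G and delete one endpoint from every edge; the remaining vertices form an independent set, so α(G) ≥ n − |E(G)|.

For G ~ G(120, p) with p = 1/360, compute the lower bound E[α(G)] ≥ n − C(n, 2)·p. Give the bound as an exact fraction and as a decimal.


E[|E(G)|] = C(120, 2)·p = 7140 · (1/360) = 119/6.
E[α(G)] ≥ n − E[|E(G)|] = 120 − 119/6 = 601/6.
Numerically: ≈ 100.16667.
(This is only a lower bound; the true E[α(G)] may be larger.)

E[α(G)] ≥ 601/6 ≈ 100.16667.


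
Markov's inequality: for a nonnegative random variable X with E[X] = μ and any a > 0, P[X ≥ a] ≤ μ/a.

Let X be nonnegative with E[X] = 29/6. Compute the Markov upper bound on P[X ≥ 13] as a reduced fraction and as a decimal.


μ = E[X] = 29/6, a = 13.
Markov: P[X ≥ 13] ≤ μ/a = (29/6)/13 = 29/78.
Numerically: ≈ 0.371795.
(Since a = 13 > μ = 4.833333, the bound 29/78 is < 1 and informative.)

P[X ≥ 13] ≤ 29/78 ≈ 0.371795.


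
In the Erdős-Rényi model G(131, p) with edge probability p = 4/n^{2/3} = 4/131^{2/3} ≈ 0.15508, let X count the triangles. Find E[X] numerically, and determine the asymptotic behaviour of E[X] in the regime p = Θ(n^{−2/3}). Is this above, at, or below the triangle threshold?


Number of potential triangles: C(131, 3) = 366145.
Each occurs with probability p³ ≈ (0.15508)³ ≈ 3.7293864e-03.
By linearity: E[X] = C(131, 3)·p³ ≈ 366145 · 3.7293864e-03 ≈ 1365.49618.
Since α = 2/3 < 1, p = c/n^{2/3} ≫ 1/n is above the triangle threshold p ~ 1/n. Asymptotically E[X] ~ (c³/6)·n^{3(1−α)} = (4³/6)·n^{1} → ∞; triangles are abundant w.h.p.

E[X] ≈ 1365.49618; in regime p = Θ(1/n^{2/3}) E[X] diverges (above the triangle threshold p ~ 1/n).


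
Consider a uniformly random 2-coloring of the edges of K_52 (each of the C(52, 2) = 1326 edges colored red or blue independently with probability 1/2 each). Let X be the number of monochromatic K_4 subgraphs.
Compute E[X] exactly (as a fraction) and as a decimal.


Let X = Σ_S X_S over the C(52, 4) = 270725 subsets S of size 4, where X_S = 1 if the K_4 on S is monochromatic.
For a fixed S, the K_4 on S has C(4, 2) = 6 edges. P[all 6 edges red] = (1/2)^6, and likewise for blue, so P[monochromatic] = 2·(1/2)^6 = 2^{1 − 6} = 1/32.
By linearity of expectation: E[X] = C(52, 4) · 2^{1 − 6} = 270725 · 1/32 = 270725/32.
Numerically: E[X] ≈ 8460.156.

E[X] = C(52,4)·2^(1−C(4,2)) = 270725/32 ≈ 8460.156.


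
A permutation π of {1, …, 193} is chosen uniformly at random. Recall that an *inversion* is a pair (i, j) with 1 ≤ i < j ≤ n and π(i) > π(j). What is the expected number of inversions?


Write X = Σ X_I over the C(193, 2) = 18528 pairs i < j, with X_I the indicator of one inversion.
There are 18528 indicators.
For each fixed pair i < j, the values π(i) and π(j) are two distinct elements of {1, …, 193} in uniformly random order; by symmetry P[π(i) > π(j)] = 1/2.
By linearity: E[X] = 18528 · (1/2) = C(193, 2) · (1/2) = 18528/2 = 9264 ≈ 9264.0000.

E[X] = 9264 = 9264.0000.


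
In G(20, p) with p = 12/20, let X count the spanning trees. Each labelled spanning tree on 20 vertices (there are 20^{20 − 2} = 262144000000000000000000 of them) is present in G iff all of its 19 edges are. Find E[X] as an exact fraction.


K_20 has 20^{20 − 2} = 262144000000000000000000 labelled spanning trees.
For each such spanning tree H, let X_H = 1 if all 19 edges of H are present in G. Then P[X_H = 1] = p^{19} = (3/5)^{19} = 1162261467/19073486328125.
By linearity of expectation: E[X] = Σ_H E[X_H] = 262144000000000000000000 · p^{19} = 262144000000000000000000 · 1162261467/19073486328125 = 79869999842655731712/5.
Numerically: E[X] ≈ 1.5974e+19.

E[X] = 262144000000000000000000 · (3/5)^{19} = 79869999842655731712/5 ≈ 1.5974e+19.


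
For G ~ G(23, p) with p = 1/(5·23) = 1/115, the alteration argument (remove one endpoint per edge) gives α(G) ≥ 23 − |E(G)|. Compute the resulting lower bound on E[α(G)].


E[|E(G)|] = C(23, 2)·p = 253 · (1/115) = 11/5.
E[α(G)] ≥ n − E[|E(G)|] = 23 − 11/5 = 104/5.
Numerically: ≈ 20.8000.
(This is only a lower bound; the true E[α(G)] may be larger.)

E[α(G)] ≥ 104/5 ≈ 20.8000.


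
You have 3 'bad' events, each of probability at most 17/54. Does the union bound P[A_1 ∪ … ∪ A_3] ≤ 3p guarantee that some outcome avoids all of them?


Union bound: P[∪_{i=1}^{3} A_i] ≤ Σ_i P[A_i] ≤ 3·p = 3·(17/54) = 17/18.
Numerically: 17/18 ≈ 0.9444.
Is 17/18 < 1? YES.
Since P[∪ A_i] ≤ 17/18 < 1, the complement has P[∩ A_i^c] ≥ 1 − 17/18 = 1/18 > 0, so some outcome avoids every A_i.

3·p = 17/18 ≈ 0.9444; existence CERTIFIED by the union bound.


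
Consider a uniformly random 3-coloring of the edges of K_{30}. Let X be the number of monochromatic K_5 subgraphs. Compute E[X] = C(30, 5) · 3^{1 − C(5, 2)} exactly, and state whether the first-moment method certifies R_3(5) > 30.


E[X] = C(30, 5) · 3^{1 − 10} = 142506 · 3^{−9} = 142506/19683.
As a reduced fraction: E[X] = 5278/729 ≈ 7.24005.
Is E[X] < 1? NO.
Since E[X] ≥ 1, the first-moment bound is inconclusive at n = 30; it does NOT by itself certify R_3(5) > 30.

E[X] = 5278/729 ≈ 7.24005; E[X] ≥ 1; first-moment method inconclusive here.


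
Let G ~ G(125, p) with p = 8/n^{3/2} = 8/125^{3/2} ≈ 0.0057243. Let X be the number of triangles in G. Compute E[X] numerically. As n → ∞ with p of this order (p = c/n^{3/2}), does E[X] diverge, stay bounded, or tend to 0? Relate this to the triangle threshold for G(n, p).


Number of potential triangles: C(125, 3) = 317750.
Each occurs with probability p³ ≈ (0.0057243)³ ≈ 1.8757498e-07.
By linearity: E[X] = C(125, 3)·p³ ≈ 317750 · 1.8757498e-07 ≈ 0.05960.
Since α = 3/2 > 1, p = c/n^{3/2} = o(1/n) is below the triangle threshold p ~ 1/n. Asymptotically E[X] ~ (c³/6)·n^{3(1−α)} = (8³/6)·n^{-1.5} → 0, so by Markov's inequality G has no triangles w.h.p.

E[X] ≈ 0.05960; in regime p = Θ(1/n^{3/2}) E[X] tends to 0 (below the triangle threshold p ~ 1/n).


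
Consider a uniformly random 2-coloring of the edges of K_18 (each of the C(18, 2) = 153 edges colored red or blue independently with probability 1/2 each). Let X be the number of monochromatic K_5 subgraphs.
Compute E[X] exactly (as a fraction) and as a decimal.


Let X = Σ_S X_S over the C(18, 5) = 8568 subsets S of size 5, where X_S = 1 if the K_5 on S is monochromatic.
For a fixed S, the K_5 on S has C(5, 2) = 10 edges. P[all 10 edges red] = (1/2)^10, and likewise for blue, so P[monochromatic] = 2·(1/2)^10 = 2^{1 − 10} = 1/512.
By linearity: E[X] = C(18, 5) · 2^{1 − 10} = 8568 · 1/512 = 1071/64.
Numerically: E[X] ≈ 16.734375.

E[X] = C(18,5)·2^(1−C(5,2)) = 1071/64 ≈ 16.734375.


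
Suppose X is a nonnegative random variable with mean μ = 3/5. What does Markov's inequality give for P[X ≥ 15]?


μ = E[X] = 3/5, a = 15.
Markov: P[X ≥ 15] ≤ μ/a = (3/5)/15 = 1/25.
Numerically: ≈ 0.0400.
(Since a = 15 > μ = 0.6000, the bound 1/25 is < 1 and informative.)

P[X ≥ 15] ≤ 1/25 ≈ 0.0400.


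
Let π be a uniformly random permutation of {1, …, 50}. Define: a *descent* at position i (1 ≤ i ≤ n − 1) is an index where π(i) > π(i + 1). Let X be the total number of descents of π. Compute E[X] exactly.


Write X = Σ X_I over i = 1, …, 49, with X_I the indicator of one descent.
There are 49 indicators.
For each fixed i, the pair (π(i), π(i+1)) is a uniformly random ordered pair of distinct values from {1, …, 50}; by symmetry P[π(i) > π(i+1)] = 1/2.
By linearity: E[X] = 49 · (1/2) = (50 − 1) · (1/2) = 49/2 ≈ 24.500000.

E[X] = 49/2 = 24.500000.


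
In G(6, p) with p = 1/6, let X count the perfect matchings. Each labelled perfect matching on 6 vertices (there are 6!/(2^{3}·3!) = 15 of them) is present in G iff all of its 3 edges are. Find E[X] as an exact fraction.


K_6 has 6!/(2^{3}·3!) = 15 labelled perfect matchings.
For each such perfect matching H, let X_H = 1 if all 3 edges of H are present in G. Then P[X_H = 1] = p^{3} = (1/6)^{3} = 1/216.
Summing the indicators: E[X] = Σ_H E[X_H] = 15 · p^{3} = 15 · 1/216 = 5/72.
Numerically: E[X] ≈ 0.069444.

E[X] = 15 · (1/6)^{3} = 5/72 ≈ 0.069444.


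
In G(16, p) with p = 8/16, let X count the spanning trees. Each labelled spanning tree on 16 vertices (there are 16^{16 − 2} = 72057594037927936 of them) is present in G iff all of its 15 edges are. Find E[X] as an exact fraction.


K_16 has 16^{16 − 2} = 72057594037927936 labelled spanning trees.
For each such spanning tree H, let X_H = 1 if all 15 edges of H are present in G. Then P[X_H = 1] = p^{15} = (1/2)^{15} = 1/32768.
By linearity: E[X] = Σ_H E[X_H] = 72057594037927936 · p^{15} = 72057594037927936 · 1/32768 = 2199023255552.
Numerically: E[X] ≈ 2.19902e+12.

E[X] = 72057594037927936 · (1/2)^{15} = 2199023255552 ≈ 2.19902e+12.


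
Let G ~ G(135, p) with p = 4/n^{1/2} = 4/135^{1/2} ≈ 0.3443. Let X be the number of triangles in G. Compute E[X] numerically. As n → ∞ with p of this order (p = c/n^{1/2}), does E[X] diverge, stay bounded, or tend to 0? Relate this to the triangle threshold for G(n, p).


Number of potential triangles: C(135, 3) = 400995.
Each occurs with probability p³ ≈ (0.3443)³ ≈ 4.080180e-02.
By linearity: E[X] = C(135, 3)·p³ ≈ 400995 · 4.080180e-02 ≈ 16361.3177.
Since α = 1/2 < 1, p = c/n^{1/2} ≫ 1/n is above the triangle threshold p ~ 1/n. Asymptotically E[X] ~ (c³/6)·n^{3(1−α)} = (4³/6)·n^{1.5} → ∞; triangles are abundant w.h.p.

E[X] ≈ 16361.3177; in regime p = Θ(1/n^{1/2}) E[X] diverges (above the triangle threshold p ~ 1/n).


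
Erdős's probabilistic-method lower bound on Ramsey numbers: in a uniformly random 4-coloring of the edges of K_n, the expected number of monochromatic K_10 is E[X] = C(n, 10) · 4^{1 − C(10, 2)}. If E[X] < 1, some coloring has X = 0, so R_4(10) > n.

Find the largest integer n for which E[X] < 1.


We need C(n, 10) · 4^{1 − 45} < 1, i.e. C(n, 10) < 4^{45 − 1} = 309485009821345068724781056.
Check values of n near the boundary:
  n = 2020: C(2020, 10) = 304832018578739931133653656; 304832018578739931133653656 < 309485009821345068724781056? YES
  n = 2021: C(2021, 10) = 306347841644770462864800616; 306347841644770462864800616 < 309485009821345068724781056? YES
  n = 2022: C(2022, 10) = 307870445231474093395937796; 307870445231474093395937796 < 309485009821345068724781056? YES
  n = 2023: C(2023, 10) = 309399856285778485315440716; 309399856285778485315440716 < 309485009821345068724781056? YES
  n = 2024: C(2024, 10) = 310936101848269937576192656; 310936101848269937576192656 < 309485009821345068724781056? NO
The largest n with C(n, 10) < 309485009821345068724781056 is n = 2023 (where E[X] = 77349964071444621328860179/77371252455336267181195264 ≈ 1.000). Hence R_4(10) > 2023, i.e. R_4(10) ≥ 2024.

Largest n = 2023; hence R_4(10) > 2023.


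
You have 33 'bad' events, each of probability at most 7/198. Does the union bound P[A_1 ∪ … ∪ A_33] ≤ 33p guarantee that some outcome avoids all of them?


Union bound: P[∪_{i=1}^{33} A_i] ≤ Σ_i P[A_i] ≤ 33·p = 33·(7/198) = 7/6.
Numerically: 7/6 ≈ 1.1667.
Is 7/6 < 1? NO.
Since the bound 7/6 is ≥ 1, the union bound is uninformative here; it does NOT by itself certify existence.

33·p = 7/6 ≈ 1.1667; existence NOT certified by the union bound.


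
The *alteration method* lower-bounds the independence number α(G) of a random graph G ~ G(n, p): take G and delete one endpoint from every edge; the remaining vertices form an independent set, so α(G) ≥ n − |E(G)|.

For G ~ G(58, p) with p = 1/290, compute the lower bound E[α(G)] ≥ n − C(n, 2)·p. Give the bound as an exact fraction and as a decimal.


E[|E(G)|] = C(58, 2)·p = 1653 · (1/290) = 57/10.
E[α(G)] ≥ n − E[|E(G)|] = 58 − 57/10 = 523/10.
Numerically: ≈ 52.300.
(This is only a lower bound; the true E[α(G)] may be larger.)

E[α(G)] ≥ 523/10 ≈ 52.300.


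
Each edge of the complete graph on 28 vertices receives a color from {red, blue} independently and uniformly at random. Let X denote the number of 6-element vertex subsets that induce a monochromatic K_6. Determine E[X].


Let X = Σ_S X_S over the C(28, 6) = 376740 subsets S of size 6, where X_S = 1 if the K_6 on S is monochromatic.
For a fixed S, the K_6 on S has C(6, 2) = 15 edges. P[all 15 edges red] = (1/2)^15, and likewise for blue, so P[monochromatic] = 2·(1/2)^15 = 2^{1 − 15} = 1/16384.
Summing: E[X] = C(28, 6) · 2^{1 − 15} = 376740 · 1/16384 = 94185/4096.
Numerically: E[X] ≈ 22.99438.

E[X] = C(28,6)·2^(1−C(6,2)) = 94185/4096 ≈ 22.99438.


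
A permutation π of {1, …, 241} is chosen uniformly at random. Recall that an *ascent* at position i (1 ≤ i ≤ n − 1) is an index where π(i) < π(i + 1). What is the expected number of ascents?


Write X = Σ X_I over i = 1, …, 240, with X_I the indicator of one ascent.
There are 240 indicators.
For each fixed i, the pair (π(i), π(i+1)) is a uniformly random ordered pair of distinct values from {1, …, 241}; by symmetry P[π(i) < π(i+1)] = 1/2.
By linearity: E[X] = 240 · (1/2) = (241 − 1) · (1/2) = 120 ≈ 120.000000.

E[X] = 120 = 120.000000.


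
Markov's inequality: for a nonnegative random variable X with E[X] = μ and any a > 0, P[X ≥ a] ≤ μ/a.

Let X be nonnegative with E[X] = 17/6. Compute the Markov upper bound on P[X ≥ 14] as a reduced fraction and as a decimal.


μ = E[X] = 17/6, a = 14.
Markov: P[X ≥ 14] ≤ μ/a = (17/6)/14 = 17/84.
Numerically: ≈ 0.202381.
(Since a = 14 > μ = 2.833333, the bound 17/84 is < 1 and informative.)

P[X ≥ 14] ≤ 17/84 ≈ 0.202381.


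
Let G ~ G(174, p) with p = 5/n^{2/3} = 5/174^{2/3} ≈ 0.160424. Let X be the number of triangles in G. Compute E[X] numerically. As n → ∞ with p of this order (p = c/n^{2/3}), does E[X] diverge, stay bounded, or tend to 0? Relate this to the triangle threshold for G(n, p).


Number of potential triangles: C(174, 3) = 862924.
Each occurs with probability p³ ≈ (0.160424)³ ≈ 4.12868279e-03.
By linearity: E[X] = C(174, 3)·p³ ≈ 862924 · 4.12868279e-03 ≈ 3562.739464.
Since α = 2/3 < 1, p = c/n^{2/3} ≫ 1/n is above the triangle threshold p ~ 1/n. Asymptotically E[X] ~ (c³/6)·n^{3(1−α)} = (5³/6)·n^{1} → ∞; triangles are abundant w.h.p.

E[X] ≈ 3562.739464; in regime p = Θ(1/n^{2/3}) E[X] diverges (above the triangle threshold p ~ 1/n).


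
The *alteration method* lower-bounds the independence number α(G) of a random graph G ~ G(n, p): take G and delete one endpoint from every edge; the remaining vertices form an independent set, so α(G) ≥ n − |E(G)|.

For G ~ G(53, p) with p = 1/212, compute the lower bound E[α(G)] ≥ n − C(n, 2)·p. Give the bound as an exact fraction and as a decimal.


E[|E(G)|] = C(53, 2)·p = 1378 · (1/212) = 13/2.
E[α(G)] ≥ n − E[|E(G)|] = 53 − 13/2 = 93/2.
Numerically: ≈ 46.500000.
(This is only a lower bound; the true E[α(G)] may be larger.)

E[α(G)] ≥ 93/2 ≈ 46.500000.


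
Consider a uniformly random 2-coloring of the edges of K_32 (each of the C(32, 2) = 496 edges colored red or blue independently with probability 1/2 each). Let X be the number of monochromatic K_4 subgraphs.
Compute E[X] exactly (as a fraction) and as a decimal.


Let X = Σ_S X_S over the C(32, 4) = 35960 subsets S of size 4, where X_S = 1 if the K_4 on S is monochromatic.
For a fixed S, the K_4 on S has C(4, 2) = 6 edges. P[all 6 edges red] = (1/2)^6, and likewise for blue, so P[monochromatic] = 2·(1/2)^6 = 2^{1 − 6} = 1/32.
By linearity of expectation: E[X] = C(32, 4) · 2^{1 − 6} = 35960 · 1/32 = 4495/4.
Numerically: E[X] ≈ 1123.750.

E[X] = C(32,4)·2^(1−C(4,2)) = 4495/4 ≈ 1123.750.


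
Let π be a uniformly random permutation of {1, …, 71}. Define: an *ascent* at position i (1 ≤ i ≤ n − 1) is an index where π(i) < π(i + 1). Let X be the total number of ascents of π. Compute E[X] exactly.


Write X = Σ X_I over i = 1, …, 70, with X_I the indicator of one ascent.
There are 70 indicators.
For each fixed i, the pair (π(i), π(i+1)) is a uniformly random ordered pair of distinct values from {1, …, 71}; by symmetry P[π(i) < π(i+1)] = 1/2.
By linearity: E[X] = 70 · (1/2) = (71 − 1) · (1/2) = 35 ≈ 35.0000.

E[X] = 35 = 35.0000.


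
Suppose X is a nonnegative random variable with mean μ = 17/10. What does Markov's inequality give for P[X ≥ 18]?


μ = E[X] = 17/10, a = 18.
Markov: P[X ≥ 18] ≤ μ/a = (17/10)/18 = 17/180.
Numerically: ≈ 0.094444.
(Since a = 18 > μ = 1.700000, the bound 17/180 is < 1 and informative.)

P[X ≥ 18] ≤ 17/180 ≈ 0.094444.


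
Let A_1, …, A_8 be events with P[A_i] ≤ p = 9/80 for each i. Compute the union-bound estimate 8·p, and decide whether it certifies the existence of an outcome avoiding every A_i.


Union bound: P[∪_{i=1}^{8} A_i] ≤ Σ_i P[A_i] ≤ 8·p = 8·(9/80) = 9/10.
Numerically: 9/10 ≈ 0.900000.
Is 9/10 < 1? YES.
Since P[∪ A_i] ≤ 9/10 < 1, the complement has P[∩ A_i^c] ≥ 1 − 9/10 = 1/10 > 0, so some outcome avoids every A_i.

8·p = 9/10 ≈ 0.900000; existence CERTIFIED by the union bound.


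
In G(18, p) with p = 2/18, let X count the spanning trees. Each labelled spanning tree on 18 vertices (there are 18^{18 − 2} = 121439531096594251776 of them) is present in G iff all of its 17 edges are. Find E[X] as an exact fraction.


K_18 has 18^{18 − 2} = 121439531096594251776 labelled spanning trees.
For each such spanning tree H, let X_H = 1 if all 17 edges of H are present in G. Then P[X_H = 1] = p^{17} = (1/9)^{17} = 1/16677181699666569.
By linearity of expectation: E[X] = Σ_H E[X_H] = 121439531096594251776 · p^{17} = 121439531096594251776 · 1/16677181699666569 = 65536/9.
Numerically: E[X] ≈ 7282.

E[X] = 121439531096594251776 · (1/9)^{17} = 65536/9 ≈ 7282.


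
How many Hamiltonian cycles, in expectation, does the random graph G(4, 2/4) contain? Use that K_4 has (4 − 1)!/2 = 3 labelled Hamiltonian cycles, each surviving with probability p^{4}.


K_4 has (4 − 1)!/2 = 3 labelled Hamiltonian cycles.
For each such Hamiltonian cycle H, let X_H = 1 if all 4 edges of H are present in G. Then P[X_H = 1] = p^{4} = (1/2)^{4} = 1/16.
Summing the indicators: E[X] = Σ_H E[X_H] = 3 · p^{4} = 3 · 1/16 = 3/16.
Numerically: E[X] ≈ 0.1875.

E[X] = 3 · (1/2)^{4} = 3/16 ≈ 0.1875.


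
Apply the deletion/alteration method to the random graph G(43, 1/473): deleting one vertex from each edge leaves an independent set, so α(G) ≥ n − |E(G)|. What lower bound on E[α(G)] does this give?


E[|E(G)|] = C(43, 2)·p = 903 · (1/473) = 21/11.
E[α(G)] ≥ n − E[|E(G)|] = 43 − 21/11 = 452/11.
Numerically: ≈ 41.090909.
(This is only a lower bound; the true E[α(G)] may be larger.)

E[α(G)] ≥ 452/11 ≈ 41.090909.


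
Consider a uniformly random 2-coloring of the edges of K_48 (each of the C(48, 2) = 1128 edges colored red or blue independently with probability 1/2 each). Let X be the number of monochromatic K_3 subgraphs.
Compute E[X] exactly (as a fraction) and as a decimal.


Let X = Σ_S X_S over the C(48, 3) = 17296 subsets S of size 3, where X_S = 1 if the K_3 on S is monochromatic.
For a fixed S, the K_3 on S has C(3, 2) = 3 edges. P[all 3 edges red] = (1/2)^3, and likewise for blue, so P[monochromatic] = 2·(1/2)^3 = 2^{1 − 3} = 1/4.
By linearity: E[X] = C(48, 3) · 2^{1 − 3} = 17296 · 1/4 = 4324.
Numerically: E[X] ≈ 4324.000.

E[X] = C(48,3)·2^(1−C(3,2)) = 4324 ≈ 4324.000.


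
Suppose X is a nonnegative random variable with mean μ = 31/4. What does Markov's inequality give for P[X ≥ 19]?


μ = E[X] = 31/4, a = 19.
Markov: P[X ≥ 19] ≤ μ/a = (31/4)/19 = 31/76.
Numerically: ≈ 0.4079.
(Since a = 19 > μ = 7.7500, the bound 31/76 is < 1 and informative.)

P[X ≥ 19] ≤ 31/76 ≈ 0.4079.


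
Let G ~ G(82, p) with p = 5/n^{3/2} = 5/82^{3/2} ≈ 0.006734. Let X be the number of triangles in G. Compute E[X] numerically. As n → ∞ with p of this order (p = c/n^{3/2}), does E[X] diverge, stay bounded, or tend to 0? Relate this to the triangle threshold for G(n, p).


Number of potential triangles: C(82, 3) = 88560.
Each occurs with probability p³ ≈ (0.006734)³ ≈ 3.053147e-07.
By linearity: E[X] = C(82, 3)·p³ ≈ 88560 · 3.053147e-07 ≈ 0.0270.
Since α = 3/2 > 1, p = c/n^{3/2} = o(1/n) is below the triangle threshold p ~ 1/n. Asymptotically E[X] ~ (c³/6)·n^{3(1−α)} = (5³/6)·n^{-1.5} → 0, so by Markov's inequality G has no triangles w.h.p.

E[X] ≈ 0.0270; in regime p = Θ(1/n^{3/2}) E[X] tends to 0 (below the triangle threshold p ~ 1/n).


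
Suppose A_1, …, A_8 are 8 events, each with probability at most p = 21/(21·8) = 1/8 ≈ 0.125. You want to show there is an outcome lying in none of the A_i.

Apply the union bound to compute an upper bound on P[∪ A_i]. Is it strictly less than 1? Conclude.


Union bound: P[∪_{i=1}^{8} A_i] ≤ Σ_i P[A_i] ≤ 8·p = 8·(1/8) = 1.
Numerically: 1 ≈ 1.000.
Is 1 < 1? NO.
Since the bound 1 is ≥ 1, the union bound is uninformative here; it does NOT by itself certify existence.

8·p = 1 ≈ 1.000; existence NOT certified by the union bound.


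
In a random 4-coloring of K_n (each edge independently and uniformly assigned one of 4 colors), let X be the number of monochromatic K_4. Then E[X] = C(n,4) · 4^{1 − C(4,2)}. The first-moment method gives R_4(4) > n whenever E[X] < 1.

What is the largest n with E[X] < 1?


We need C(n, 4) · 4^{1 − 6} < 1, i.e. C(n, 4) < 4^{6 − 1} = 1024.
Check values of n near the boundary:
  n = 10: C(10, 4) = 210; 210 < 1024? YES
  n = 11: C(11, 4) = 330; 330 < 1024? YES
  n = 12: C(12, 4) = 495; 495 < 1024? YES
  n = 13: C(13, 4) = 715; 715 < 1024? YES
  n = 14: C(14, 4) = 1001; 1001 < 1024? YES
  n = 15: C(15, 4) = 1365; 1365 < 1024? NO
  n = 16: C(16, 4) = 1820; 1820 < 1024? NO
  n = 17: C(17, 4) = 2380; 2380 < 1024? NO
The largest n with C(n, 4) < 1024 is n = 14 (where E[X] = 1001/1024 ≈ 0.977539). Hence R_4(4) > 14, i.e. R_4(4) ≥ 15.

Largest n = 14; hence R_4(4) > 14.


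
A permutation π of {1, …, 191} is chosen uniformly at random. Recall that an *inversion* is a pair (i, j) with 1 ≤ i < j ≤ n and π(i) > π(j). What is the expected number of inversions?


Write X = Σ X_I over the C(191, 2) = 18145 pairs i < j, with X_I the indicator of one inversion.
There are 18145 indicators.
For each fixed pair i < j, the values π(i) and π(j) are two distinct elements of {1, …, 191} in uniformly random order; by symmetry P[π(i) > π(j)] = 1/2.
By linearity: E[X] = 18145 · (1/2) = C(191, 2) · (1/2) = 18145/2 = 18145/2 ≈ 9072.5000.

E[X] = 18145/2 = 9072.5000.


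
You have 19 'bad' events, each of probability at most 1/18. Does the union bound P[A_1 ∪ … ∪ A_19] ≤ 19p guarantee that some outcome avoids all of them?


Union bound: P[∪_{i=1}^{19} A_i] ≤ Σ_i P[A_i] ≤ 19·p = 19·(1/18) = 19/18.
Numerically: 19/18 ≈ 1.056.
Is 19/18 < 1? NO.
Since the bound 19/18 is ≥ 1, the union bound is uninformative here; it does NOT by itself certify existence.

19·p = 19/18 ≈ 1.056; existence NOT certified by the union bound.


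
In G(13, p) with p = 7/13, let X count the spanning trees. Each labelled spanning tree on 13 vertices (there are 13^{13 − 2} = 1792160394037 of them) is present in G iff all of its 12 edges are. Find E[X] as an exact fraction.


K_13 has 13^{13 − 2} = 1792160394037 labelled spanning trees.
For each such spanning tree H, let X_H = 1 if all 12 edges of H are present in G. Then P[X_H = 1] = p^{12} = (7/13)^{12} = 13841287201/23298085122481.
Summing the indicators: E[X] = Σ_H E[X_H] = 1792160394037 · p^{12} = 1792160394037 · 13841287201/23298085122481 = 13841287201/13.
Numerically: E[X] ≈ 1.06e+09.

E[X] = 1792160394037 · (7/13)^{12} = 13841287201/13 ≈ 1.06e+09.


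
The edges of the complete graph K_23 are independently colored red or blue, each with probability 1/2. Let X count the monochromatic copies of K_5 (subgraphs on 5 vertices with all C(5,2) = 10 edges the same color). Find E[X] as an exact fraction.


Let X = Σ_S X_S over the C(23, 5) = 33649 subsets S of size 5, where X_S = 1 if the K_5 on S is monochromatic.
For a fixed S, the K_5 on S has C(5, 2) = 10 edges. P[all 10 edges red] = (1/2)^10, and likewise for blue, so P[monochromatic] = 2·(1/2)^10 = 2^{1 − 10} = 1/512.
By linearity of expectation: E[X] = C(23, 5) · 2^{1 − 10} = 33649 · 1/512 = 33649/512.
Numerically: E[X] ≈ 65.721.

E[X] = C(23,5)·2^(1−C(5,2)) = 33649/512 ≈ 65.721.


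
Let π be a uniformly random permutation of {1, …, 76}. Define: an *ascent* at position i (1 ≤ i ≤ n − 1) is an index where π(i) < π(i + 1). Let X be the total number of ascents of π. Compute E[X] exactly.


Write X = Σ X_I over i = 1, …, 75, with X_I the indicator of one ascent.
There are 75 indicators.
For each fixed i, the pair (π(i), π(i+1)) is a uniformly random ordered pair of distinct values from {1, …, 76}; by symmetry P[π(i) < π(i+1)] = 1/2.
By linearity: E[X] = 75 · (1/2) = (76 − 1) · (1/2) = 75/2 ≈ 37.500.

E[X] = 75/2 = 37.500.


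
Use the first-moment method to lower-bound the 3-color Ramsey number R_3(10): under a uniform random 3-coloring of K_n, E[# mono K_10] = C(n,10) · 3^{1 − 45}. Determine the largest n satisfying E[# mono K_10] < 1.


We need C(n, 10) · 3^{1 − 45} < 1, i.e. C(n, 10) < 3^{45 − 1} = 984770902183611232881.
Check values of n near the boundary:
  n = 571: C(571, 10) = 937951290893172842001; 937951290893172842001 < 984770902183611232881? YES
  n = 572: C(572, 10) = 954640815642161682606; 954640815642161682606 < 984770902183611232881? YES
  n = 573: C(573, 10) = 971597135635805762226; 971597135635805762226 < 984770902183611232881? YES
  n = 574: C(574, 10) = 988824035203816502691; 988824035203816502691 < 984770902183611232881? NO
  n = 575: C(575, 10) = 1006325345561406175305; 1006325345561406175305 < 984770902183611232881? NO
The largest n with C(n, 10) < 984770902183611232881 is n = 573 (where E[X] = 35985079097622435638/36472996377170786403 ≈ 0.987). Hence R_3(10) > 573, i.e. R_3(10) ≥ 574.

Largest n = 573; hence R_3(10) > 573.


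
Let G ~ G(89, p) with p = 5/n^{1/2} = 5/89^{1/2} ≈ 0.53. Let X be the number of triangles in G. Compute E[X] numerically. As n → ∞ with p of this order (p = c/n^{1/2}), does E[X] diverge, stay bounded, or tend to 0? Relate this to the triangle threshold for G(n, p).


Number of potential triangles: C(89, 3) = 113564.
Each occurs with probability p³ ≈ (0.53)³ ≈ 1.488761e-01.
By linearity: E[X] = C(89, 3)·p³ ≈ 113564 · 1.488761e-01 ≈ 16906.9662.
Since α = 1/2 < 1, p = c/n^{1/2} ≫ 1/n is above the triangle threshold p ~ 1/n. Asymptotically E[X] ~ (c³/6)·n^{3(1−α)} = (5³/6)·n^{1.5} → ∞; triangles are abundant w.h.p.

E[X] ≈ 16906.9662; in regime p = Θ(1/n^{1/2}) E[X] diverges (above the triangle threshold p ~ 1/n).


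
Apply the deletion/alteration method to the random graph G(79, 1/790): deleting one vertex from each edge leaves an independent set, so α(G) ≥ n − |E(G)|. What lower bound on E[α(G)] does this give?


E[|E(G)|] = C(79, 2)·p = 3081 · (1/790) = 39/10.
E[α(G)] ≥ n − E[|E(G)|] = 79 − 39/10 = 751/10.
Numerically: ≈ 75.100000.
(This is only a lower bound; the true E[α(G)] may be larger.)

E[α(G)] ≥ 751/10 ≈ 75.100000.


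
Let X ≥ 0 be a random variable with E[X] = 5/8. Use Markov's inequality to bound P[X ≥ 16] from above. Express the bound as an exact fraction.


μ = E[X] = 5/8, a = 16.
Markov: P[X ≥ 16] ≤ μ/a = (5/8)/16 = 5/128.
Numerically: ≈ 0.03906.
(Since a = 16 > μ = 0.62500, the bound 5/128 is < 1 and informative.)

P[X ≥ 16] ≤ 5/128 ≈ 0.03906.


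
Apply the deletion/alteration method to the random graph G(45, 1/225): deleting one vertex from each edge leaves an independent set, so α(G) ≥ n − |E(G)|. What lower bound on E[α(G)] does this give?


E[|E(G)|] = C(45, 2)·p = 990 · (1/225) = 22/5.
E[α(G)] ≥ n − E[|E(G)|] = 45 − 22/5 = 203/5.
Numerically: ≈ 40.600.
(This is only a lower bound; the true E[α(G)] may be larger.)

E[α(G)] ≥ 203/5 ≈ 40.600.


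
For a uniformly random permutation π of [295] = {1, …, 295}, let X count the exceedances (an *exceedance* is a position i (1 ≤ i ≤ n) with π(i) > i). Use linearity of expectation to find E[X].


Write X = Σ_{i=1}^{295} X_i, where X_i = 1_{π(i) > i}.
For each fixed i, π(i) is uniform over {1, …, 295} (marginal of a uniform permutation), so P[π(i) > i] = (n − i)/n. Summing: Σ_{i=1}^{295} (n − i)/n = (0 + 1 + … + 294)/295 = 295(295 − 1)/(2·295) = (295 − 1)/2.
Hence E[X] = Σ_{i=1}^{295} (295 − i)/295 = 147 ≈ 147.00000.

E[X] = 147 = 147.00000.


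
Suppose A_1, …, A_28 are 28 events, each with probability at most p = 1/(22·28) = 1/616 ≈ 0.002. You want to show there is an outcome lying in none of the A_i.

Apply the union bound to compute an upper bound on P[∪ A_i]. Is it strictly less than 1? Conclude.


Union bound: P[∪_{i=1}^{28} A_i] ≤ Σ_i P[A_i] ≤ 28·p = 28·(1/616) = 1/22.
Numerically: 1/22 ≈ 0.045.
Is 1/22 < 1? YES.
Since P[∪ A_i] ≤ 1/22 < 1, the complement has P[∩ A_i^c] ≥ 1 − 1/22 = 21/22 > 0, so some outcome avoids every A_i.

28·p = 1/22 ≈ 0.045; existence CERTIFIED by the union bound.
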